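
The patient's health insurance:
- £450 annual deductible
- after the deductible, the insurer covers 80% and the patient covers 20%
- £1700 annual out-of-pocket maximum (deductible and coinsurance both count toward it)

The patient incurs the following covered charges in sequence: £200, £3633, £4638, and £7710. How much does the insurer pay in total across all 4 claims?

£14481

Bill 1, £200: all of it applies to the deductible. Patient pays £200; OOP now £200. Insurer: £200 − £200 = £0.
Bill 2, £3633: £250 to deductible, leaving £3383; 20% of £3383 = £676.60. Cost to patient: £926.60. OOP to date £1126.60. Plan pays £3633 − £926.60 = £2706.40.
Bill 3, £4638: deductible already satisfied, so patient's share is 20% × £4638 = £927.60. OOP would hit £2054.20 > £1700, so the cap limits the patient to £1700 − £1126.60 = £573.40. Insurer: £4638 − £573.40 = £4064.60.
Bill 4, £7710: deductible already satisfied, so patient's share is 20% × £7710 = £1542. Adding that to £1700 gives £3242, past the £1700 cap; patient pays only £1700 − £1700 = £0. Insurer: £7710 − £0 = £7710.
Insurer total: £0 + £2706.40 + £4064.60 + £7710 = £14481.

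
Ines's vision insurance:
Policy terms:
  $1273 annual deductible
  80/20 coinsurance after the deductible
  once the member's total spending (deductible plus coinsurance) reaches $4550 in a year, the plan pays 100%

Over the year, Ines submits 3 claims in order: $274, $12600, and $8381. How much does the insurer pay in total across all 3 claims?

Claim 1 — $274: all of it applies to the deductible. Member owes $274 (running OOP $274). Plan pays $274 − $274 = $0.
Claim 2 — $12600: $999 to deductible, leaving $11601; member's 20% is $2320.20. Member pays $3319.20; OOP now $3593.20. Plan pays $12600 − $3319.20 = $9280.80.
Claim 3 — $8381: 20% coinsurance on $8381 = $1676.20. That would push OOP to $5269.40, over the $4550 cap, so member pays $4550 − $3593.20 = $956.80. Plan pays $8381 − $956.80 = $7424.20.
Insurer total = bills − member's total = $21255 − $4550 = $16705.

$16705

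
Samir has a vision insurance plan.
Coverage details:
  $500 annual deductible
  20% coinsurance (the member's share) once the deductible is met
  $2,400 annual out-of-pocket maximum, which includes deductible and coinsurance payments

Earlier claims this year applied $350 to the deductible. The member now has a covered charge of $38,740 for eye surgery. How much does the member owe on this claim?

Remaining deductible: $500 − $350 = $150.
After the $150 deductible portion, $38,740 − $150 = $38,590 is subject to coinsurance.
Coinsurance: $38,590 × 20% = $7,718.
Member responsibility before any cap: $150 + $7,718 = $7,868.
Year-to-date out-of-pocket would reach $350 + $7,868 = $8,218, above the $2,400 maximum, so the member pays only $2,400 − $350 = $2,050.

$2,050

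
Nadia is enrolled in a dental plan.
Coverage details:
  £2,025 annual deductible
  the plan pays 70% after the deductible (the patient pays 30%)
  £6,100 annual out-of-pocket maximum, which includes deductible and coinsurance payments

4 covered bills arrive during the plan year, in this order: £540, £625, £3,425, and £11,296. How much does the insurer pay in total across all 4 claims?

£9,786

Bill 1, £540: entire amount goes to the deductible. Patient pays £540; OOP now £540. Plan pays £540 − £540 = £0.
Bill 2, £625: entire amount goes to the deductible. Patient owes £625 (running OOP £1,165). Plan pays £625 − £625 = £0.
Bill 3, £3,425: £860 finishes the deductible; £2,565 goes to coinsurance; 30% of £2,565 = £769.50. Patient owes £1,629.50 (running OOP £2,794.50). Insurer: £3,425 − £1,629.50 = £1,795.50.
Bill 4, £11,296: 30% coinsurance on £11,296 = £3,388.80. OOP would hit £6,183.30 > £6,100, so the cap limits the patient to £6,100 − £2,794.50 = £3,305.50. Insurer: £11,296 − £3,305.50 = £7,990.50.
Insurer total: £0 + £0 + £1,795.50 + £7,990.50 = £9,786.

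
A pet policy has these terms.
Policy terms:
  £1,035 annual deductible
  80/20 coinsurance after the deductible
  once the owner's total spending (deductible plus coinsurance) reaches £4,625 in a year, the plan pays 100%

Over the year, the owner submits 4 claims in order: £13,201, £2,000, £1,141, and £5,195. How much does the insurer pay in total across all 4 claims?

£16,912

Bill 1, £13,201: deductible takes £1,035, £12,166 remains; coinsurance £12,166 × 20% = £2,433.20. Owner pays £3,468.20; OOP now £3,468.20. Insurer: £13,201 − £3,468.20 = £9,732.80.
Bill 2, £2,000: 20% coinsurance on £2,000 = £400. Owner owes £400 (running OOP £3,868.20). Insurer: £2,000 − £400 = £1,600.
Bill 3, £1,141: deductible already satisfied, so owner's share is 20% × £1,141 = £228.20. Cost to owner: £228.20. OOP to date £4,096.40. Plan pays £1,141 − £228.20 = £912.80.
Bill 4, £5,195: deductible met; 20% of £5,195 = £1,039. That would push OOP to £5,135.40, over the £4,625 cap, so owner pays £4,625 − £4,096.40 = £528.60. Insurer: £5,195 − £528.60 = £4,666.40.
Insurer total: £9,732.80 + £1,600 + £912.80 + £4,666.40 = £16,912.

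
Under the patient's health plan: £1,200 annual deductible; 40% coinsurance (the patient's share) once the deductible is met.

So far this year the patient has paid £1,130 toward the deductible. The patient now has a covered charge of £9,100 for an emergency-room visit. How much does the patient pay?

£3,682

Remaining deductible: £1,200 − £1,130 = £70.
After the £70 deductible portion, £9,100 − £70 = £9,030 is subject to coinsurance.
Patient's 40% share of £9,030 is £3,612.
Patient responsibility: £70 + £3,612 = £3,682.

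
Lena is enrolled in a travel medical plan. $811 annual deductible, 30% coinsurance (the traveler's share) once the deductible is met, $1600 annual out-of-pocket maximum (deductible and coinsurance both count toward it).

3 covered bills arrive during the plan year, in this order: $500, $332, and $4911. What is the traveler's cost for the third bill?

Bill 1, $500: fully absorbed by the deductible. Cost to traveler: $500. OOP to date $500.
Bill 2, $332: $311 to deductible, leaving $21; traveler's 30% is $6.30. Traveler pays $317.30; OOP now $817.30.
Bill 3, $4911: deductible already satisfied, so traveler's share is 30% × $4911 = $1473.30. OOP would hit $2290.60 > $1600, so the cap limits the traveler to $1600 − $817.30 = $782.70.

$782.70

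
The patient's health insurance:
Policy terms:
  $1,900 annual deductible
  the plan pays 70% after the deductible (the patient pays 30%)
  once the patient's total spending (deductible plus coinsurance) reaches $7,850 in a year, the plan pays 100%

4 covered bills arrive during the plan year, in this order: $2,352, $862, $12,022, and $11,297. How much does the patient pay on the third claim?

Bill 1, $2,352: deductible takes $1,900, $452 remains; patient's 30% is $135.60. Patient pays $2,035.60; OOP now $2,035.60.
Bill 2, $862: deductible already satisfied, so patient's share is 30% × $862 = $258.60. Patient owes $258.60 (running OOP $2,294.20).
Bill 3, $12,022: deductible already satisfied, so patient's share is 30% × $12,022 = $3,606.60. Cost to patient: $3,606.60. OOP to date $5,900.80.

$3,606.60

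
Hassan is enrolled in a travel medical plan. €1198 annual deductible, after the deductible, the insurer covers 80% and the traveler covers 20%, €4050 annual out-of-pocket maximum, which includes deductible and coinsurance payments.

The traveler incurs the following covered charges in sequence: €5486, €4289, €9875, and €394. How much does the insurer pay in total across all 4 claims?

Claim 1 — €5486: €1198 to deductible, leaving €4288; 20% of €4288 = €857.60. Traveler pays €2055.60; OOP now €2055.60. Insurer: €5486 − €2055.60 = €3430.40.
Claim 2 — €4289: deductible already satisfied, so traveler's share is 20% × €4289 = €857.80. Traveler pays €857.80; OOP now €2913.40. Plan pays €4289 − €857.80 = €3431.20.
Claim 3 — €9875: deductible met; 20% of €9875 = €1975. Adding that to €2913.40 gives €4888.40, past the €4050 cap; traveler pays only €4050 − €2913.40 = €1136.60. Insurer: €9875 − €1136.60 = €8738.40.
Claim 4 — €394: deductible already satisfied, so traveler's share is 20% × €394 = €78.80. That would push OOP to €4128.80, over the €4050 cap, so traveler pays €4050 − €4050 = €0. Insurer: €394 − €0 = €394.
Insurer total = bills − traveler's total = €20044 − €4050 = €15994.

€15994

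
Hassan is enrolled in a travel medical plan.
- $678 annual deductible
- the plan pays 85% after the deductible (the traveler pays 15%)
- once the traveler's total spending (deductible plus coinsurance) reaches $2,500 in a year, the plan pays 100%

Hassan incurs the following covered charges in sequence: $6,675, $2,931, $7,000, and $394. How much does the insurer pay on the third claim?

$6,517.20

Bill 1, $6,675: $678 finishes the deductible; $5,997 goes to coinsurance; coinsurance $5,997 × 15% = $899.55. Cost to traveler: $1,577.55. OOP to date $1,577.55. Plan pays $6,675 − $1,577.55 = $5,097.45.
Bill 2, $2,931: 15% coinsurance on $2,931 = $439.65. Traveler pays $439.65; OOP now $2,017.20. Insurer: $2,931 − $439.65 = $2,491.35.
Bill 3, $7,000: deductible met; 15% of $7,000 = $1,050. Adding that to $2,017.20 gives $3,067.20, past the $2,500 cap; traveler pays only $2,500 − $2,017.20 = $482.80. Plan pays $7,000 − $482.80 = $6,517.20.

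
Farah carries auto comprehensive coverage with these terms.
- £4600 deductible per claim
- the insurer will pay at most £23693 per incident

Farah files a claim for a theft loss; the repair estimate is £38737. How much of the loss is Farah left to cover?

Subtract the deductible: £38737 − £4600 = £34137.
£34137 exceeds the £23693 limit, so the insurer pays the limit: £23693.
Policyholder's share is the uncovered remainder: £38737 − £23693 = £15044.

£15044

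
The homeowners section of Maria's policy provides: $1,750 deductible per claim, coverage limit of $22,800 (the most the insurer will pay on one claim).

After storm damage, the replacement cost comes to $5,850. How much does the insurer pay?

$4,100

After the deductible, $5,850 − $1,750 = $4,100 remains.
That's under the $22,800 cap, so the insurer reimburses the full $4,100.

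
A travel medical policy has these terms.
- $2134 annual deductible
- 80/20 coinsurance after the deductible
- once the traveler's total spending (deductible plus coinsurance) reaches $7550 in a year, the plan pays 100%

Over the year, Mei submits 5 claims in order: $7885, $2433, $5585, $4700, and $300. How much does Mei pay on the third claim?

Bill 1, $7885: $2134 to deductible, leaving $5751; coinsurance $5751 × 20% = $1150.20. Traveler pays $3284.20; OOP now $3284.20.
Bill 2, $2433: 20% coinsurance on $2433 = $486.60. Traveler owes $486.60 (running OOP $3770.80).
Bill 3, $5585: 20% coinsurance on $5585 = $1117. Traveler pays $1117; OOP now $4887.80.

$1117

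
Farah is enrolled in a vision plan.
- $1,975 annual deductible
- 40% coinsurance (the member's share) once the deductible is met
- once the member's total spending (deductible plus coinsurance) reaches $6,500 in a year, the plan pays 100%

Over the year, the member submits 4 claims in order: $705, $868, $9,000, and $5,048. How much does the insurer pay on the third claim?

Claim 1 ($705): all of it applies to the deductible. Member pays $705; OOP now $705. Insurer: $705 − $705 = $0.
Claim 2 ($868): fully absorbed by the deductible. Cost to member: $868. OOP to date $1,573. Insurer: $868 − $868 = $0.
Claim 3 ($9,000): $402 to deductible, leaving $8,598; 40% of $8,598 = $3,439.20. Member owes $3,841.20 (running OOP $5,414.20). Insurer: $9,000 − $3,841.20 = $5,158.80.

$5,158.80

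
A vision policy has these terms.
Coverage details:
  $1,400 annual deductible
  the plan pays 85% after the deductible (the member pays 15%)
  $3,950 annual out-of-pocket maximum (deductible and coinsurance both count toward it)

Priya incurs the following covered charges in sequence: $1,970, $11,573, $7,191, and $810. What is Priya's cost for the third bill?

$728.55

Claim 1 ($1,970): $1,400 finishes the deductible; $570 goes to coinsurance; coinsurance $570 × 15% = $85.50. Member owes $1,485.50 (running OOP $1,485.50).
Claim 2 ($11,573): deductible met; 15% of $11,573 = $1,735.95. Cost to member: $1,735.95. OOP to date $3,221.45.
Claim 3 ($7,191): 15% coinsurance on $7,191 = $1,078.65. Adding that to $3,221.45 gives $4,300.10, past the $3,950 cap; member pays only $3,950 − $3,221.45 = $728.55.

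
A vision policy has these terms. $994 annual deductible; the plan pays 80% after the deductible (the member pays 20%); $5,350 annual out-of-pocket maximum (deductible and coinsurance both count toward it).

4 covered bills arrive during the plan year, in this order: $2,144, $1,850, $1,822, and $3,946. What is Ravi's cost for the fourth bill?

Claim 1 ($2,144): $994 finishes the deductible; $1,150 goes to coinsurance; coinsurance $1,150 × 20% = $230. Cost to member: $1,224. OOP to date $1,224.
Claim 2 ($1,850): 20% coinsurance on $1,850 = $370. Cost to member: $370. OOP to date $1,594.
Claim 3 ($1,822): 20% coinsurance on $1,822 = $364.40. Member owes $364.40 (running OOP $1,958.40).
Claim 4 ($3,946): deductible met; 20% of $3,946 = $789.20. Member pays $789.20; OOP now $2,747.60.

$789.20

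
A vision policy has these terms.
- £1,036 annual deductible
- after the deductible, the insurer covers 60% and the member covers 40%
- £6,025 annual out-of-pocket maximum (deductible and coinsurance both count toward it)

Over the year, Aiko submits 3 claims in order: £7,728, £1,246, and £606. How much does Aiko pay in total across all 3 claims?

Claim 1 — £7,728: £1,036 to deductible, leaving £6,692; coinsurance £6,692 × 40% = £2,676.80. Member pays £3,712.80; OOP now £3,712.80.
Claim 2 — £1,246: 40% coinsurance on £1,246 = £498.40. Member owes £498.40 (running OOP £4,211.20).
Claim 3 — £606: deductible already satisfied, so member's share is 40% × £606 = £242.40. Member pays £242.40; OOP now £4,453.60.
Summing the member's payments: £3,712.80 + £498.40 + £242.40 = £4,453.60.

£4,453.60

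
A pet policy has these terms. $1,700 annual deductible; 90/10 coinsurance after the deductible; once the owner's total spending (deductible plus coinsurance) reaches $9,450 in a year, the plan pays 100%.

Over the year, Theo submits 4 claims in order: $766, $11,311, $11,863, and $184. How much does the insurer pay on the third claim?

$10,676.70

#1 ($766): fully absorbed by the deductible. Owner pays $766; OOP now $766. Insurer: $766 − $766 = $0.
#2 ($11,311): $934 finishes the deductible; $10,377 goes to coinsurance; coinsurance $10,377 × 10% = $1,037.70. Owner pays $1,971.70; OOP now $2,737.70. Plan pays $11,311 − $1,971.70 = $9,339.30.
#3 ($11,863): 10% coinsurance on $11,863 = $1,186.30. Owner owes $1,186.30 (running OOP $3,924). Insurer: $11,863 − $1,186.30 = $10,676.70.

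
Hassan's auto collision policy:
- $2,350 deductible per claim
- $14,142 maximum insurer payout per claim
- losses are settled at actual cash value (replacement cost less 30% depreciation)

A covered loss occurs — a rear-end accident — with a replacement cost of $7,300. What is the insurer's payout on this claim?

$2,760

Actual cash value after 30% depreciation: $7,300 × 70% = $5,110.
Subtract the deductible: $5,110 − $2,350 = $2,760.
That's under the $14,142 cap, so the insurer reimburses the full $2,760.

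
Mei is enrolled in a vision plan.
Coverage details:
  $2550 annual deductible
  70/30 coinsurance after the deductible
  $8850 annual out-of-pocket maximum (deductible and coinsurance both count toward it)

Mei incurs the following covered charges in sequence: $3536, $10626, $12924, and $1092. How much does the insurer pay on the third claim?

Claim 1 — $3536: deductible takes $2550, $986 remains; member's 30% is $295.80. Member owes $2845.80 (running OOP $2845.80). Insurer: $3536 − $2845.80 = $690.20.
Claim 2 — $10626: 30% coinsurance on $10626 = $3187.80. Member pays $3187.80; OOP now $6033.60. Insurer: $10626 − $3187.80 = $7438.20.
Claim 3 — $12924: deductible already satisfied, so member's share is 30% × $12924 = $3877.20. That would push OOP to $9910.80, over the $8850 cap, so member pays $8850 − $6033.60 = $2816.40. Plan pays $12924 − $2816.40 = $10107.60.

$10107.60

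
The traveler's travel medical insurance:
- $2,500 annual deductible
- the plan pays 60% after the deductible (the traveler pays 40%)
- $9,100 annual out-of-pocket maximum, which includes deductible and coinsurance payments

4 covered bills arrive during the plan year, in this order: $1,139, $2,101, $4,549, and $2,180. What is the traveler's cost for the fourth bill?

Bill 1, $1,139: fully absorbed by the deductible. Traveler owes $1,139 (running OOP $1,139).
Bill 2, $2,101: $1,361 to deductible, leaving $740; coinsurance $740 × 40% = $296. Cost to traveler: $1,657. OOP to date $2,796.
Bill 3, $4,549: 40% coinsurance on $4,549 = $1,819.60. Traveler pays $1,819.60; OOP now $4,615.60.
Bill 4, $2,180: 40% coinsurance on $2,180 = $872. Traveler pays $872; OOP now $5,487.60.

$872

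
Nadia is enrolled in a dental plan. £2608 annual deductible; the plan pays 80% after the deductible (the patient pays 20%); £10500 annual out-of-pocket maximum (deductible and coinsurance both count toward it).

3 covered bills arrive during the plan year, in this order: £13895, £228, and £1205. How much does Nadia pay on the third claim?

£241

Claim 1 (£13895): deductible takes £2608, £11287 remains; 20% of £11287 = £2257.40. Patient owes £4865.40 (running OOP £4865.40).
Claim 2 (£228): deductible met; 20% of £228 = £45.60. Patient pays £45.60; OOP now £4911.
Claim 3 (£1205): deductible met; 20% of £1205 = £241. Patient owes £241 (running OOP £5152).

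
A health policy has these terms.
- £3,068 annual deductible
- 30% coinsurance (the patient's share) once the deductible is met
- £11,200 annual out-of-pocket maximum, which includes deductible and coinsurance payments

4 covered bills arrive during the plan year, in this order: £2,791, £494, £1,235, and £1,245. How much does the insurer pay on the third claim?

Bill 1, £2,791: entire amount goes to the deductible. Patient pays £2,791; OOP now £2,791. Insurer: £2,791 − £2,791 = £0.
Bill 2, £494: £277 to deductible, leaving £217; 30% of £217 = £65.10. Cost to patient: £342.10. OOP to date £3,133.10. Insurer: £494 − £342.10 = £151.90.
Bill 3, £1,235: deductible met; 30% of £1,235 = £370.50. Cost to patient: £370.50. OOP to date £3,503.60. Insurer: £1,235 − £370.50 = £864.50.

£864.50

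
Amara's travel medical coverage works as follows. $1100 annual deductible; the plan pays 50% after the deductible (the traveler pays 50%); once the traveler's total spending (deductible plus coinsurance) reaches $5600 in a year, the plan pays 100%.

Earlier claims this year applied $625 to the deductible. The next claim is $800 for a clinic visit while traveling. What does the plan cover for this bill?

$625 of the $1100 deductible is already met, leaving $475.
The remaining $325 (= $800 − $475) moves to coinsurance.
Traveler's 50% share of $325 is $162.50.
So the traveler owes $475 + $162.50 = $637.50 before any cap.
Year-to-date out-of-pocket becomes $625 + $637.50 = $1262.50, still under the $5600 maximum, so no cap applies.
The insurer covers the remainder: $800 − $637.50 = $162.50.

$162.50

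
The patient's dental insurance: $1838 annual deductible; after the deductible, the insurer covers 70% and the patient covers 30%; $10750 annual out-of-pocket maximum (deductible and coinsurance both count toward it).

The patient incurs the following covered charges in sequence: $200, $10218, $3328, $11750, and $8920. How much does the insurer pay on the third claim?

Claim 1 — $200: fully absorbed by the deductible. Cost to patient: $200. OOP to date $200. Plan pays $200 − $200 = $0.
Claim 2 — $10218: $1638 finishes the deductible; $8580 goes to coinsurance; 30% of $8580 = $2574. Patient owes $4212 (running OOP $4412). Plan pays $10218 − $4212 = $6006.
Claim 3 — $3328: deductible already satisfied, so patient's share is 30% × $3328 = $998.40. Patient pays $998.40; OOP now $5410.40. Plan pays $3328 − $998.40 = $2329.60.

$2329.60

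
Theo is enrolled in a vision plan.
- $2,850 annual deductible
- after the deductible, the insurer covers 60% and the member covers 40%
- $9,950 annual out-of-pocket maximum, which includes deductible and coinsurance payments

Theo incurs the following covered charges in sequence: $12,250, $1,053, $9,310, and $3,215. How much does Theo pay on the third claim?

#1 ($12,250): $2,850 to deductible, leaving $9,400; 40% of $9,400 = $3,760. Member owes $6,610 (running OOP $6,610).
#2 ($1,053): deductible already satisfied, so member's share is 40% × $1,053 = $421.20. Cost to member: $421.20. OOP to date $7,031.20.
#3 ($9,310): deductible met; 40% of $9,310 = $3,724. OOP would hit $10,755.20 > $9,950, so the cap limits the member to $9,950 − $7,031.20 = $2,918.80.

$2,918.80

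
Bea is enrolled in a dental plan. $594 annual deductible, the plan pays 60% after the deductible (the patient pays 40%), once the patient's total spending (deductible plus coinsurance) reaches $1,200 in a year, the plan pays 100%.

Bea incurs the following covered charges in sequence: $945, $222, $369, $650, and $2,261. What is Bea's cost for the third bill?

$147.60

Claim 1 — $945: deductible takes $594, $351 remains; coinsurance $351 × 40% = $140.40. Patient pays $734.40; OOP now $734.40.
Claim 2 — $222: deductible already satisfied, so patient's share is 40% × $222 = $88.80. Patient owes $88.80 (running OOP $823.20).
Claim 3 — $369: deductible met; 40% of $369 = $147.60. Patient owes $147.60 (running OOP $970.80).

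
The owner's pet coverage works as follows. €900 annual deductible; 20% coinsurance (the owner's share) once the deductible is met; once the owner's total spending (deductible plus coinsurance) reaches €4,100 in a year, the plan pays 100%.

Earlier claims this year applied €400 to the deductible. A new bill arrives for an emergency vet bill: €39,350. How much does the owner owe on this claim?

€3,700

Remaining deductible: €900 − €400 = €500.
After the €500 deductible portion, €39,350 − €500 = €38,850 is subject to coinsurance.
20% of €38,850 = €7,770 falls to the owner.
Owner responsibility before any cap: €500 + €7,770 = €8,270.
Year-to-date out-of-pocket would reach €400 + €8,270 = €8,670, above the €4,100 maximum, so the owner pays only €4,100 − €400 = €3,700.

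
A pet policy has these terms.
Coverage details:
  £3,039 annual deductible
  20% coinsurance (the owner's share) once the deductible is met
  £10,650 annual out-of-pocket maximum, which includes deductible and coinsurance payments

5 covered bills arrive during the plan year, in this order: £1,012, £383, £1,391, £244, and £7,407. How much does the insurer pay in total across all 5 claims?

Bill 1, £1,012: fully absorbed by the deductible. Cost to owner: £1,012. OOP to date £1,012. Plan pays £1,012 − £1,012 = £0.
Bill 2, £383: all of it applies to the deductible. Cost to owner: £383. OOP to date £1,395. Insurer: £383 − £383 = £0.
Bill 3, £1,391: entire amount goes to the deductible. Owner owes £1,391 (running OOP £2,786). Plan pays £1,391 − £1,391 = £0.
Bill 4, £244: fully absorbed by the deductible. Cost to owner: £244. OOP to date £3,030. Insurer: £244 − £244 = £0.
Bill 5, £7,407: deductible takes £9, £7,398 remains; owner's 20% is £1,479.60. Cost to owner: £1,488.60. OOP to date £4,518.60. Insurer: £7,407 − £1,488.60 = £5,918.40.
Insurer total = bills − owner's total = £10,437 − £4,518.60 = £5,918.40.

£5,918.40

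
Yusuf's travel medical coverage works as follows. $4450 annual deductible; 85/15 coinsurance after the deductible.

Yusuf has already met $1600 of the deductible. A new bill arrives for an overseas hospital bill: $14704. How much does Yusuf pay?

Remaining deductible: $4450 − $1600 = $2850.
That leaves $14704 − $2850 = $11854 for coinsurance.
15% of $11854 = $1778.10 falls to the traveler.
That puts the traveler's cost at $2850 + $1778.10 = $4628.10.

$4628.10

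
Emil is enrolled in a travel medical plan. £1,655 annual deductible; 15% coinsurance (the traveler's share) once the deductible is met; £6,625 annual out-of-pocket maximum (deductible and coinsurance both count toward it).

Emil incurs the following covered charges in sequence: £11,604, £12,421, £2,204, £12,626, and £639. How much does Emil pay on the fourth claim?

£1,283.90

Bill 1, £11,604: £1,655 to deductible, leaving £9,949; traveler's 15% is £1,492.35. Traveler owes £3,147.35 (running OOP £3,147.35).
Bill 2, £12,421: 15% coinsurance on £12,421 = £1,863.15. Cost to traveler: £1,863.15. OOP to date £5,010.50.
Bill 3, £2,204: 15% coinsurance on £2,204 = £330.60. Traveler pays £330.60; OOP now £5,341.10.
Bill 4, £12,626: deductible already satisfied, so traveler's share is 15% × £12,626 = £1,893.90. OOP would hit £7,235 > £6,625, so the cap limits the traveler to £6,625 − £5,341.10 = £1,283.90.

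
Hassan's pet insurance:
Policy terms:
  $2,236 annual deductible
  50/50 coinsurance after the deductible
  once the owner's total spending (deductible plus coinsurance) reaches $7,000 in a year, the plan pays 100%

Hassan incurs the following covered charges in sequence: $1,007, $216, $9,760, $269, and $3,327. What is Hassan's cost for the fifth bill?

Claim 1 — $1,007: all of it applies to the deductible. Owner owes $1,007 (running OOP $1,007).
Claim 2 — $216: entire amount goes to the deductible. Owner owes $216 (running OOP $1,223).
Claim 3 — $9,760: $1,013 to deductible, leaving $8,747; owner's 50% is $4,373.50. Cost to owner: $5,386.50. OOP to date $6,609.50.
Claim 4 — $269: deductible already satisfied, so owner's share is 50% × $269 = $134.50. Cost to owner: $134.50. OOP to date $6,744.
Claim 5 — $3,327: deductible met; 50% of $3,327 = $1,663.50. OOP would hit $8,407.50 > $7,000, so the cap limits the owner to $7,000 − $6,744 = $256.

$256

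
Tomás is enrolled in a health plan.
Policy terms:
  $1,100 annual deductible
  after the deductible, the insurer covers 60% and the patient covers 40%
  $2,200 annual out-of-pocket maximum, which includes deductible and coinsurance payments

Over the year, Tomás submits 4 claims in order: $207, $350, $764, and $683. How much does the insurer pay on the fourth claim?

$409.80

Claim 1 — $207: fully absorbed by the deductible. Cost to patient: $207. OOP to date $207. Insurer: $207 − $207 = $0.
Claim 2 — $350: entire amount goes to the deductible. Cost to patient: $350. OOP to date $557. Insurer: $350 − $350 = $0.
Claim 3 — $764: deductible takes $543, $221 remains; patient's 40% is $88.40. Patient owes $631.40 (running OOP $1,188.40). Plan pays $764 − $631.40 = $132.60.
Claim 4 — $683: deductible met; 40% of $683 = $273.20. Patient owes $273.20 (running OOP $1,461.60). Plan pays $683 − $273.20 = $409.80.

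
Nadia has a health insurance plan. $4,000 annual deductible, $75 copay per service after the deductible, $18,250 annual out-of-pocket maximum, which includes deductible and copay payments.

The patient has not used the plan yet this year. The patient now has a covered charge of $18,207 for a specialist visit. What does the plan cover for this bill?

$14,132

The full $4,000 deductible is still open; $4,000 of this bill applies to it.
After the $4,000 deductible portion, $18,207 − $4,000 = $14,207 is subject to the copay.
Copay on this service: $75.
So the patient owes $4,000 + $75 = $4,075 before any cap.
Total out-of-pocket so far would be $0 + $4,075 = $4,075, below the $18,250 cap — no reduction.
The plan picks up $18,207 − $4,075 = $14,132.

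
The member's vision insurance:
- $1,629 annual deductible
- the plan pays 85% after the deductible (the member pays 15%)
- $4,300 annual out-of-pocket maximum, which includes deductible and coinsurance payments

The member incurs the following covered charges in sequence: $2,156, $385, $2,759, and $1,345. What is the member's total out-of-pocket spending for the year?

Bill 1, $2,156: $1,629 finishes the deductible; $527 goes to coinsurance; coinsurance $527 × 15% = $79.05. Member owes $1,708.05 (running OOP $1,708.05).
Bill 2, $385: deductible met; 15% of $385 = $57.75. Member pays $57.75; OOP now $1,765.80.
Bill 3, $2,759: 15% coinsurance on $2,759 = $413.85. Member pays $413.85; OOP now $2,179.65.
Bill 4, $1,345: 15% coinsurance on $1,345 = $201.75. Cost to member: $201.75. OOP to date $2,381.40.
Total paid by the member: $1,708.05 + $57.75 + $413.85 + $201.75 = $2,381.40.

$2,381.40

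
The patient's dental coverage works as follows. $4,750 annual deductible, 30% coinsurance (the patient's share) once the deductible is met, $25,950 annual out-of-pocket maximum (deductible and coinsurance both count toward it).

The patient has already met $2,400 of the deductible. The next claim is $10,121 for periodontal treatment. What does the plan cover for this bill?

$5,439.70

Remaining deductible: $4,750 − $2,400 = $2,350.
The remaining $7,771 (= $10,121 − $2,350) moves to coinsurance.
Patient's 30% share of $7,771 is $2,331.30.
So the patient owes $2,350 + $2,331.30 = $4,681.30 before any cap.
Cumulative spending $2,400 + $4,681.30 = $7,081.30 stays under the $25,950 maximum.
Insurer pays the balance: $10,121 − $4,681.30 = $5,439.70.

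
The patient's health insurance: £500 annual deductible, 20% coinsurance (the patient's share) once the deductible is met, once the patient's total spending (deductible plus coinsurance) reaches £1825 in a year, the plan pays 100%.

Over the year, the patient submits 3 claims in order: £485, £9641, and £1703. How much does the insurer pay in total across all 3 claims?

£10004

Claim 1 (£485): fully absorbed by the deductible. Cost to patient: £485. OOP to date £485. Insurer: £485 − £485 = £0.
Claim 2 (£9641): deductible takes £15, £9626 remains; patient's 20% is £1925.20. Together that's £15 + £1925.20 = £1940.20. Adding that to £485 gives £2425.20, past the £1825 cap; patient pays only £1825 − £485 = £1340. Insurer: £9641 − £1340 = £8301.
Claim 3 (£1703): deductible already satisfied, so patient's share is 20% × £1703 = £340.60. That would push OOP to £2165.60, over the £1825 cap, so patient pays £1825 − £1825 = £0. Plan pays £1703 − £0 = £1703.
Insurer total: £0 + £8301 + £1703 = £10004.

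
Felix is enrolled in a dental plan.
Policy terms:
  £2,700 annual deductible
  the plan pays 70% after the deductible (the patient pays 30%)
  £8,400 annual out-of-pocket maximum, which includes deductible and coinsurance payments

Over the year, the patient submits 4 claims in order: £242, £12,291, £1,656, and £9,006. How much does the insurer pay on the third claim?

Bill 1, £242: all of it applies to the deductible. Patient owes £242 (running OOP £242). Plan pays £242 − £242 = £0.
Bill 2, £12,291: deductible takes £2,458, £9,833 remains; coinsurance £9,833 × 30% = £2,949.90. Patient owes £5,407.90 (running OOP £5,649.90). Plan pays £12,291 − £5,407.90 = £6,883.10.
Bill 3, £1,656: deductible met; 30% of £1,656 = £496.80. Patient owes £496.80 (running OOP £6,146.70). Insurer: £1,656 − £496.80 = £1,159.20.

£1,159.20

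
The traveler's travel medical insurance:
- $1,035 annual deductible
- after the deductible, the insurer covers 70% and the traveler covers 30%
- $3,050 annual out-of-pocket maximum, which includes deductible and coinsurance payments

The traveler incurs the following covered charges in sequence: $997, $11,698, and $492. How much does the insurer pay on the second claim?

$9,645

Claim 1 ($997): fully absorbed by the deductible. Traveler owes $997 (running OOP $997). Plan pays $997 − $997 = $0.
Claim 2 ($11,698): $38 to deductible, leaving $11,660; coinsurance $11,660 × 30% = $3,498. Together that's $38 + $3,498 = $3,536. Adding that to $997 gives $4,533, past the $3,050 cap; traveler pays only $3,050 − $997 = $2,053. Insurer: $11,698 − $2,053 = $9,645.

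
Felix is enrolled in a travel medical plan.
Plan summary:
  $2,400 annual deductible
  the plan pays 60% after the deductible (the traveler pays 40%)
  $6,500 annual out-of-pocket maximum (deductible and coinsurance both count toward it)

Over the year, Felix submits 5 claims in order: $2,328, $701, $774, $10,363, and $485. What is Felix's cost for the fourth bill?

$3,538.80

#1 ($2,328): entire amount goes to the deductible. Traveler pays $2,328; OOP now $2,328.
#2 ($701): $72 to deductible, leaving $629; 40% of $629 = $251.60. Traveler owes $323.60 (running OOP $2,651.60).
#3 ($774): 40% coinsurance on $774 = $309.60. Traveler pays $309.60; OOP now $2,961.20.
#4 ($10,363): deductible met; 40% of $10,363 = $4,145.20. That would push OOP to $7,106.40, over the $6,500 cap, so traveler pays $6,500 − $2,961.20 = $3,538.80.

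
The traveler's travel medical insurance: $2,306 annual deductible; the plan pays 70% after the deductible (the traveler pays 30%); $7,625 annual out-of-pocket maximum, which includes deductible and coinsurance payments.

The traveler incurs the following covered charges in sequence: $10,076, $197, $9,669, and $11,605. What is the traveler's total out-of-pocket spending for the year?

$7,625

#1 ($10,076): deductible takes $2,306, $7,770 remains; coinsurance $7,770 × 30% = $2,331. Traveler pays $4,637; OOP now $4,637.
#2 ($197): 30% coinsurance on $197 = $59.10. Traveler owes $59.10 (running OOP $4,696.10).
#3 ($9,669): deductible met; 30% of $9,669 = $2,900.70. Traveler owes $2,900.70 (running OOP $7,596.80).
#4 ($11,605): deductible met; 30% of $11,605 = $3,481.50. Adding that to $7,596.80 gives $11,078.30, past the $7,625 cap; traveler pays only $7,625 − $7,596.80 = $28.20.
Total paid by the traveler: $4,637 + $59.10 + $2,900.70 + $28.20 = $7,625.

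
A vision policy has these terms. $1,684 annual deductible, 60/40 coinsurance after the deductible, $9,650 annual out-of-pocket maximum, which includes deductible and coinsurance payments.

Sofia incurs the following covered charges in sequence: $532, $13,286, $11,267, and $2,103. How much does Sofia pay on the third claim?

Claim 1 — $532: all of it applies to the deductible. Member pays $532; OOP now $532.
Claim 2 — $13,286: deductible takes $1,152, $12,134 remains; 40% of $12,134 = $4,853.60. Cost to member: $6,005.60. OOP to date $6,537.60.
Claim 3 — $11,267: 40% coinsurance on $11,267 = $4,506.80. OOP would hit $11,044.40 > $9,650, so the cap limits the member to $9,650 − $6,537.60 = $3,112.40.

$3,112.40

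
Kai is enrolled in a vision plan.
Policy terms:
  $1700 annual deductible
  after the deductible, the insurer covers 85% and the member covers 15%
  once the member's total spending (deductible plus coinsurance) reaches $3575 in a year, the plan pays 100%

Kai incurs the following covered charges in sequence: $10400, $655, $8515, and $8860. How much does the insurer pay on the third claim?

Claim 1 ($10400): deductible takes $1700, $8700 remains; coinsurance $8700 × 15% = $1305. Member pays $3005; OOP now $3005. Insurer: $10400 − $3005 = $7395.
Claim 2 ($655): deductible met; 15% of $655 = $98.25. Cost to member: $98.25. OOP to date $3103.25. Plan pays $655 − $98.25 = $556.75.
Claim 3 ($8515): deductible already satisfied, so member's share is 15% × $8515 = $1277.25. That would push OOP to $4380.50, over the $3575 cap, so member pays $3575 − $3103.25 = $471.75. Insurer: $8515 − $471.75 = $8043.25.

$8043.25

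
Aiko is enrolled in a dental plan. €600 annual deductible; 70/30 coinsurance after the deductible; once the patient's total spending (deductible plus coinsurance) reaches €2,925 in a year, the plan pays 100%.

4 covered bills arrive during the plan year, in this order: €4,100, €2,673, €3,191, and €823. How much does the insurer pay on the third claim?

Bill 1, €4,100: €600 finishes the deductible; €3,500 goes to coinsurance; coinsurance €3,500 × 30% = €1,050. Cost to patient: €1,650. OOP to date €1,650. Insurer: €4,100 − €1,650 = €2,450.
Bill 2, €2,673: 30% coinsurance on €2,673 = €801.90. Cost to patient: €801.90. OOP to date €2,451.90. Insurer: €2,673 − €801.90 = €1,871.10.
Bill 3, €3,191: deductible met; 30% of €3,191 = €957.30. Adding that to €2,451.90 gives €3,409.20, past the €2,925 cap; patient pays only €2,925 − €2,451.90 = €473.10. Insurer: €3,191 − €473.10 = €2,717.90.

€2,717.90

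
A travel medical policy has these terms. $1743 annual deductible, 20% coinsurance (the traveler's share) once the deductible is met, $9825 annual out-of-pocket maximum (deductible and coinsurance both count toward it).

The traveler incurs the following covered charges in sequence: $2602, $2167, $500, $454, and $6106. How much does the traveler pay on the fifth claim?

$1221.20

Bill 1, $2602: deductible takes $1743, $859 remains; 20% of $859 = $171.80. Traveler pays $1914.80; OOP now $1914.80.
Bill 2, $2167: 20% coinsurance on $2167 = $433.40. Traveler owes $433.40 (running OOP $2348.20).
Bill 3, $500: 20% coinsurance on $500 = $100. Cost to traveler: $100. OOP to date $2448.20.
Bill 4, $454: deductible met; 20% of $454 = $90.80. Traveler owes $90.80 (running OOP $2539).
Bill 5, $6106: deductible already satisfied, so traveler's share is 20% × $6106 = $1221.20. Traveler pays $1221.20; OOP now $3760.20.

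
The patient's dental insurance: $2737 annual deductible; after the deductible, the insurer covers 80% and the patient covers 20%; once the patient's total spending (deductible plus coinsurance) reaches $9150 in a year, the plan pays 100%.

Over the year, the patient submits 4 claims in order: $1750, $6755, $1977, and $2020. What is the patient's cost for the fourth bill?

#1 ($1750): fully absorbed by the deductible. Patient pays $1750; OOP now $1750.
#2 ($6755): $987 to deductible, leaving $5768; patient's 20% is $1153.60. Patient owes $2140.60 (running OOP $3890.60).
#3 ($1977): deductible met; 20% of $1977 = $395.40. Cost to patient: $395.40. OOP to date $4286.
#4 ($2020): deductible met; 20% of $2020 = $404. Patient pays $404; OOP now $4690.

$404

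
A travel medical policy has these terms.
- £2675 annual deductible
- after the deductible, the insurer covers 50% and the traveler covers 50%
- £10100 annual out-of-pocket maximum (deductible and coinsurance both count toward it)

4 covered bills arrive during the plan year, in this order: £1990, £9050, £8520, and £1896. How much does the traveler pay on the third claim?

Bill 1, £1990: entire amount goes to the deductible. Traveler pays £1990; OOP now £1990.
Bill 2, £9050: £685 to deductible, leaving £8365; traveler's 50% is £4182.50. Traveler owes £4867.50 (running OOP £6857.50).
Bill 3, £8520: deductible already satisfied, so traveler's share is 50% × £8520 = £4260. That would push OOP to £11117.50, over the £10100 cap, so traveler pays £10100 − £6857.50 = £3242.50.

£3242.50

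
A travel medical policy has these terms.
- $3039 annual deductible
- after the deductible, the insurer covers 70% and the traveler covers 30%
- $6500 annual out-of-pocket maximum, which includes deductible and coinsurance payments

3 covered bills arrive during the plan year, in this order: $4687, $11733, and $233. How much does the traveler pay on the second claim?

Bill 1, $4687: $3039 finishes the deductible; $1648 goes to coinsurance; coinsurance $1648 × 30% = $494.40. Cost to traveler: $3533.40. OOP to date $3533.40.
Bill 2, $11733: deductible already satisfied, so traveler's share is 30% × $11733 = $3519.90. Adding that to $3533.40 gives $7053.30, past the $6500 cap; traveler pays only $6500 − $3533.40 = $2966.60.

$2966.60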